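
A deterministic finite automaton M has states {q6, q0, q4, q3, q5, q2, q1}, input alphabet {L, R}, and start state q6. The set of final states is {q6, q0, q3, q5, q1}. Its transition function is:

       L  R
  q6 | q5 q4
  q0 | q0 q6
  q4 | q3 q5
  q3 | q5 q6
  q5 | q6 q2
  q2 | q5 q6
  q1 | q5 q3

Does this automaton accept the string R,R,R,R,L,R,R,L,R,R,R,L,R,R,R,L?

Yes

Trace: q6 -R-> q4 -R-> q5 -R-> q2 -R-> q6 -L-> q5 -R-> q2 -R-> q6 -L-> q5 -R-> q2 -R-> q6 -R-> q4 -L-> q3 -R-> q6 -R-> q4 -R-> q5 -L-> q6
End state q6 is accepting.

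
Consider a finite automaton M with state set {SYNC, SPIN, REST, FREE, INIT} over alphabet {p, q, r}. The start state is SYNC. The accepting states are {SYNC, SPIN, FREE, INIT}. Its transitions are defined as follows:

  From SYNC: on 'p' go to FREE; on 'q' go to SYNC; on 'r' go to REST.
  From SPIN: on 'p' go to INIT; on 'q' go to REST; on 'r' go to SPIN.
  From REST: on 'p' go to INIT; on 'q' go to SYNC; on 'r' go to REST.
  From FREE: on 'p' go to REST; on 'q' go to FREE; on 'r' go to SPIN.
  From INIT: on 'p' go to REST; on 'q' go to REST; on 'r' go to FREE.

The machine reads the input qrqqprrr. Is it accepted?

Yes

start at SYNC
read 'q': SYNC → SYNC
read 'r': SYNC → REST
read 'q': REST → SYNC
read 'q': SYNC → SYNC
read 'p': SYNC → FREE
read 'r': FREE → SPIN
read 'r': SPIN → SPIN
read 'r': SPIN → SPIN
End state SPIN is accepting.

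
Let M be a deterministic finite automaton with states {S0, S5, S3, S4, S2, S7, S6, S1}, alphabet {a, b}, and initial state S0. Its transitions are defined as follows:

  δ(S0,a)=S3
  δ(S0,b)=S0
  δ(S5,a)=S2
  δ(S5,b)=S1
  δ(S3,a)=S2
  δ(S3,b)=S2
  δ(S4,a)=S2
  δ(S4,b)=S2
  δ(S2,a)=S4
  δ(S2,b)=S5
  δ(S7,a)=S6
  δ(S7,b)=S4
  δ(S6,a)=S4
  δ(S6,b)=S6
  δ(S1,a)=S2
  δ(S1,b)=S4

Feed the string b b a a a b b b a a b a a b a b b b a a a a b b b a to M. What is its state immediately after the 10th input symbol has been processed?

start at S0
read 'b': S0 → S0
read 'b': S0 → S0
read 'a': S0 → S3
read 'a': S3 → S2
read 'a': S2 → S4
read 'b': S4 → S2
read 'b': S2 → S5
read 'b': S5 → S1
read 'a': S1 → S2
read 'a': S2 → S4
After 10 symbols: S4.

S4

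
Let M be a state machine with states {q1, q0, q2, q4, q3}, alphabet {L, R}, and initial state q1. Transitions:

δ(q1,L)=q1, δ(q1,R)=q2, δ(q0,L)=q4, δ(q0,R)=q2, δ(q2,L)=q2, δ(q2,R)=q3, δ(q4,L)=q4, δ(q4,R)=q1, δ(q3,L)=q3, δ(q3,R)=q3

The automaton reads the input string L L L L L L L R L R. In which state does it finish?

q3

start at q1
read 'L': q1 → q1
read 'L': q1 → q1
read 'L': q1 → q1
read 'L': q1 → q1
read 'L': q1 → q1
read 'L': q1 → q1
read 'L': q1 → q1
read 'R': q1 → q2
read 'L': q2 → q2
read 'R': q2 → q3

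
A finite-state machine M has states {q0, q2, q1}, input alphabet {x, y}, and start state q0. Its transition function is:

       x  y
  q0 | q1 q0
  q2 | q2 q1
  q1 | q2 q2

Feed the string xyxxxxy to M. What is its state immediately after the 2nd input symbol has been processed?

q2

q0 → q1 → q2
After 2 symbols: q2.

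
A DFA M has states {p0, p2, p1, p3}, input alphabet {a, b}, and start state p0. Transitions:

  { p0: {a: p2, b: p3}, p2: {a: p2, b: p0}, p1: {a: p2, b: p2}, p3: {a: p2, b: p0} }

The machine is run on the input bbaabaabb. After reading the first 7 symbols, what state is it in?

Trace: p0 -b-> p3 -b-> p0 -a-> p2 -a-> p2 -b-> p0 -a-> p2 -a-> p2
After 7 symbols: p2.

p2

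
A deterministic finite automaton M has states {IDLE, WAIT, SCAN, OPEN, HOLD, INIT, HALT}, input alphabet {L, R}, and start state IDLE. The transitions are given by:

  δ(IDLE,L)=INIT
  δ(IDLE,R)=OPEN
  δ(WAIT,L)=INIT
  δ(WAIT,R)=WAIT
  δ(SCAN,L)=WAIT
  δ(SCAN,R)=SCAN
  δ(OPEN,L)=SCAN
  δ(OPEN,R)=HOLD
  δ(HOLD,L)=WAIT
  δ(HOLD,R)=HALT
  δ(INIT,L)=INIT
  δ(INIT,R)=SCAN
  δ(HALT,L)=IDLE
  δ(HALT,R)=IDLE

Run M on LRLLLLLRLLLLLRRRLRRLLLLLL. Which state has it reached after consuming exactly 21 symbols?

IDLE → INIT → SCAN → WAIT → INIT → INIT → INIT → INIT → SCAN → WAIT → INIT → INIT → INIT → INIT → SCAN → SCAN → SCAN → WAIT → WAIT → WAIT → INIT → INIT
After 21 symbols: INIT.

INIT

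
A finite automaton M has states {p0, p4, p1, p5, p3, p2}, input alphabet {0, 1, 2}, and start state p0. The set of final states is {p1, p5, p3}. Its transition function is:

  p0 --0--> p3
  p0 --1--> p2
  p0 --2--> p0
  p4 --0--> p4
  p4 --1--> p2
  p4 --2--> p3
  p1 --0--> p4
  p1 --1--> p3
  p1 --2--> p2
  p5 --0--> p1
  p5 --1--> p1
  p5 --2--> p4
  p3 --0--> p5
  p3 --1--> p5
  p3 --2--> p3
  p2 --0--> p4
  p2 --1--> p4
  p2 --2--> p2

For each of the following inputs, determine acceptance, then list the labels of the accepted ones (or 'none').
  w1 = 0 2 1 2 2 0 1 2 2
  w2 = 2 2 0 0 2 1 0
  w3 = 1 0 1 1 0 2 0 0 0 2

w3

w1: Trace: p0 -0-> p3 -2-> p3 -1-> p5 -2-> p4 -2-> p3 -0-> p5 -1-> p1 -2-> p2 -2-> p2  → end p2, rejected
w2: Trace: p0 -2-> p0 -2-> p0 -0-> p3 -0-> p5 -2-> p4 -1-> p2 -0-> p4  → end p4, rejected
w3: Trace: p0 -1-> p2 -0-> p4 -1-> p2 -1-> p4 -0-> p4 -2-> p3 -0-> p5 -0-> p1 -0-> p4 -2-> p3  → end p3, accepted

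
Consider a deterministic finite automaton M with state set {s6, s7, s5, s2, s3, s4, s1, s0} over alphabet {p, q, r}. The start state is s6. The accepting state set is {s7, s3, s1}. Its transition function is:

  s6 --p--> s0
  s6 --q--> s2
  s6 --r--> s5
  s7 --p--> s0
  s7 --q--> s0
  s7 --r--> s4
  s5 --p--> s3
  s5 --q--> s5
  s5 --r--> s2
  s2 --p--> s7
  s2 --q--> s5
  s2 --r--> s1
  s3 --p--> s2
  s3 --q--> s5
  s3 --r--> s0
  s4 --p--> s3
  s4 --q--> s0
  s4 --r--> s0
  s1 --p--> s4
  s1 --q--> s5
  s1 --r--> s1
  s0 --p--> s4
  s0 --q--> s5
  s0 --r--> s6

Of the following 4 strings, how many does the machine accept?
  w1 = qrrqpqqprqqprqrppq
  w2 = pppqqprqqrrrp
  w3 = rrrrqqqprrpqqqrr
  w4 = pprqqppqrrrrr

2

w1: Trace: s6 -q-> s2 -r-> s1 -r-> s1 -q-> s5 -p-> s3 -q-> s5 -q-> s5 -p-> s3 -r-> s0 -q-> s5 -q-> s5 -p-> s3 -r-> s0 -q-> s5 -r-> s2 -p-> s7 -p-> s0 -q-> s5  → end s5, rejected
w2: Trace: s6 -p-> s0 -p-> s4 -p-> s3 -q-> s5 -q-> s5 -p-> s3 -r-> s0 -q-> s5 -q-> s5 -r-> s2 -r-> s1 -r-> s1 -p-> s4  → end s4, rejected
w3: Trace: s6 -r-> s5 -r-> s2 -r-> s1 -r-> s1 -q-> s5 -q-> s5 -q-> s5 -p-> s3 -r-> s0 -r-> s6 -p-> s0 -q-> s5 -q-> s5 -q-> s5 -r-> s2 -r-> s1  → end s1, accepted
w4: Trace: s6 -p-> s0 -p-> s4 -r-> s0 -q-> s5 -q-> s5 -p-> s3 -p-> s2 -q-> s5 -r-> s2 -r-> s1 -r-> s1 -r-> s1 -r-> s1  → end s1, accepted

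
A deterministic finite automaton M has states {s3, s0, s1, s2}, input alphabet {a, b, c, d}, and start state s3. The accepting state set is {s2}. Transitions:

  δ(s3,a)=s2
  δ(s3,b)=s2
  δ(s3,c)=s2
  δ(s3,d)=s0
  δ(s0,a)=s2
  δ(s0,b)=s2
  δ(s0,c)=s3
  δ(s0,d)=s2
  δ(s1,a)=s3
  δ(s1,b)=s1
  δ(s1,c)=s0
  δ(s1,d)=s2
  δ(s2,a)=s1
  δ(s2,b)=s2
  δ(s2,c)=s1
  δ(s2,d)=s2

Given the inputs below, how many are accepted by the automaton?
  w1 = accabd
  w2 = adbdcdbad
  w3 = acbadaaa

2

w1: s3 → s2 → s1 → s0 → s2 → s2 → s2  → end s2, accepted
w2: s3 → s2 → s2 → s2 → s2 → s1 → s2 → s2 → s1 → s2  → end s2, accepted
w3: s3 → s2 → s1 → s1 → s3 → s0 → s2 → s1 → s3  → end s3, rejected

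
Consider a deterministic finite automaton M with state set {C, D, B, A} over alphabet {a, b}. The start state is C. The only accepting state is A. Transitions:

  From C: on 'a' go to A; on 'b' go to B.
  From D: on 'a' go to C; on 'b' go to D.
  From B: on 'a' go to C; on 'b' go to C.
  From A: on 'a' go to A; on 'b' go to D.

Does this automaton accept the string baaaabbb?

Trace: C -b-> B -a-> C -a-> A -a-> A -a-> A -b-> D -b-> D -b-> D
End state D is not accepting.

No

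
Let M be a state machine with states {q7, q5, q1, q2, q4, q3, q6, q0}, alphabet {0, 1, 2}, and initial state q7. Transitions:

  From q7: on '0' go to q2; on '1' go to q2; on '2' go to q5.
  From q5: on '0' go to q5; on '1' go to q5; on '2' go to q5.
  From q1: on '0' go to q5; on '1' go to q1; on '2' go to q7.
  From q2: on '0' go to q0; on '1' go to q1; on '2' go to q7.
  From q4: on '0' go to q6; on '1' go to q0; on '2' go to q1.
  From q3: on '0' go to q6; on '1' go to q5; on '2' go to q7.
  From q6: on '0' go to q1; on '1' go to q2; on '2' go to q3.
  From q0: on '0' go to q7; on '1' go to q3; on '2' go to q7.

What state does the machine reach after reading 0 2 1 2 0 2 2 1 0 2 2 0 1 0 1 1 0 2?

q5

start at q7
read '0': q7 → q2
read '2': q2 → q7
read '1': q7 → q2
read '2': q2 → q7
read '0': q7 → q2
read '2': q2 → q7
read '2': q7 → q5
read '1': q5 → q5
read '0': q5 → q5
read '2': q5 → q5
read '2': q5 → q5
read '0': q5 → q5
read '1': q5 → q5
read '0': q5 → q5
read '1': q5 → q5
read '1': q5 → q5
read '0': q5 → q5
read '2': q5 → q5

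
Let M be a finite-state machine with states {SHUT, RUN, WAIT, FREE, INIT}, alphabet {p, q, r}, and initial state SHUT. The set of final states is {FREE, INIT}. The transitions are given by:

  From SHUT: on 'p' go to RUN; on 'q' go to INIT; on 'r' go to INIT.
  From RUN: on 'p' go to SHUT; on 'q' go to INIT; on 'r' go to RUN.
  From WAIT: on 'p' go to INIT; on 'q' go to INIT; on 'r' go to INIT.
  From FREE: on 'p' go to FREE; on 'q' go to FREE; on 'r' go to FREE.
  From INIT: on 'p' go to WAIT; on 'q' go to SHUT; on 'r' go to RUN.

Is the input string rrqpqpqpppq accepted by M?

SHUT → INIT → RUN → INIT → WAIT → INIT → WAIT → INIT → WAIT → INIT → WAIT → INIT
End state INIT is accepting.

Yes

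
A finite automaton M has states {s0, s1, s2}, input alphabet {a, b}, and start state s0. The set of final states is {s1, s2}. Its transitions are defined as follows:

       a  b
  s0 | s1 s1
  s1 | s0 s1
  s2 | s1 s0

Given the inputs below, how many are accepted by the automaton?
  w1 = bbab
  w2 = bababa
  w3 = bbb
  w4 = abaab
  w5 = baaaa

w1: Trace: s0 -b-> s1 -b-> s1 -a-> s0 -b-> s1  → end s1, accepted
w2: Trace: s0 -b-> s1 -a-> s0 -b-> s1 -a-> s0 -b-> s1 -a-> s0  → end s0, rejected
w3: Trace: s0 -b-> s1 -b-> s1 -b-> s1  → end s1, accepted
w4: Trace: s0 -a-> s1 -b-> s1 -a-> s0 -a-> s1 -b-> s1  → end s1, accepted
w5: Trace: s0 -b-> s1 -a-> s0 -a-> s1 -a-> s0 -a-> s1  → end s1, accepted

4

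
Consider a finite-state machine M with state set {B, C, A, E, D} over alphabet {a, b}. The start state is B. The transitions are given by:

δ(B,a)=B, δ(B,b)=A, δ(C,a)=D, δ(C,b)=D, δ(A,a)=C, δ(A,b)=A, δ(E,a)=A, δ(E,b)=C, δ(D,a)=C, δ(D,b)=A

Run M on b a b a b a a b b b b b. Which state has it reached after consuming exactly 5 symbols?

Trace: B -b-> A -a-> C -b-> D -a-> C -b-> D
After 5 symbols: D.

D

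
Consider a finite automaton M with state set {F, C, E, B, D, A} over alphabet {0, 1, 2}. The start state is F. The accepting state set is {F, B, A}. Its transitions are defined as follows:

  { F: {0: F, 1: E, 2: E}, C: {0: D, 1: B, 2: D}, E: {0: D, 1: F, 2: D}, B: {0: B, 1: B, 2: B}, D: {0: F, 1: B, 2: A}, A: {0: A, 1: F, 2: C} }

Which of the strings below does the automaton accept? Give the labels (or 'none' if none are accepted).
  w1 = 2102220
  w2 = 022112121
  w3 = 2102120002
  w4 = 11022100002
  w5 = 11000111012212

w1, w2, w4, w5

w1:
  start at F
  read '2': F → E
  read '1': E → F
  read '0': F → F
  read '2': F → E
  read '2': E → D
  read '2': D → A
  read '0': A → A
  end A, accepted
w2:
  start at F
  read '0': F → F
  read '2': F → E
  read '2': E → D
  read '1': D → B
  read '1': B → B
  read '2': B → B
  read '1': B → B
  read '2': B → B
  read '1': B → B
  end B, accepted
w3:
  start at F
  read '2': F → E
  read '1': E → F
  read '0': F → F
  read '2': F → E
  read '1': E → F
  read '2': F → E
  read '0': E → D
  read '0': D → F
  read '0': F → F
  read '2': F → E
  end E, rejected
w4:
  start at F
  read '1': F → E
  read '1': E → F
  read '0': F → F
  read '2': F → E
  read '2': E → D
  read '1': D → B
  read '0': B → B
  read '0': B → B
  read '0': B → B
  read '0': B → B
  read '2': B → B
  end B, accepted
w5:
  start at F
  read '1': F → E
  read '1': E → F
  read '0': F → F
  read '0': F → F
  read '0': F → F
  read '1': F → E
  read '1': E → F
  read '1': F → E
  read '0': E → D
  read '1': D → B
  read '2': B → B
  read '2': B → B
  read '1': B → B
  read '2': B → B
  end B, accepted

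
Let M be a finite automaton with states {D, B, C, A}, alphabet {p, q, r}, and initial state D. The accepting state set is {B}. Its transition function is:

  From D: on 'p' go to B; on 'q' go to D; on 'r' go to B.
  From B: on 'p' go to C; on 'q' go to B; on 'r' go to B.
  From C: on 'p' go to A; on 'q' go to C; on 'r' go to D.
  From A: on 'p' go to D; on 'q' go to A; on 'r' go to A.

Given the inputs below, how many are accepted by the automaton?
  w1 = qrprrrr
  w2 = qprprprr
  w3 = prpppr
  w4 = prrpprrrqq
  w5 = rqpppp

4

w1: D → D → B → C → D → B → B → B  → end B, accepted
w2: D → D → B → B → C → D → B → B → B  → end B, accepted
w3: D → B → B → C → A → D → B  → end B, accepted
w4: D → B → B → B → C → A → A → A → A → A → A  → end A, rejected
w5: D → B → B → C → A → D → B  → end B, accepted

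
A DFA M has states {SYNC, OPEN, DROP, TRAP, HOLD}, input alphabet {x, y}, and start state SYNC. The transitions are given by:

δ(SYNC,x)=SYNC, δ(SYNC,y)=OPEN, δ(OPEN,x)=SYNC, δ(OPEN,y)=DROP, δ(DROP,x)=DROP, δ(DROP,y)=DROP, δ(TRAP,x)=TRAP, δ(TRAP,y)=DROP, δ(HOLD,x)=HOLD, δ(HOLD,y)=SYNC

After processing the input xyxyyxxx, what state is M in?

DROP

start at SYNC
read 'x': SYNC → SYNC
read 'y': SYNC → OPEN
read 'x': OPEN → SYNC
read 'y': SYNC → OPEN
read 'y': OPEN → DROP
read 'x': DROP → DROP
read 'x': DROP → DROP
read 'x': DROP → DROP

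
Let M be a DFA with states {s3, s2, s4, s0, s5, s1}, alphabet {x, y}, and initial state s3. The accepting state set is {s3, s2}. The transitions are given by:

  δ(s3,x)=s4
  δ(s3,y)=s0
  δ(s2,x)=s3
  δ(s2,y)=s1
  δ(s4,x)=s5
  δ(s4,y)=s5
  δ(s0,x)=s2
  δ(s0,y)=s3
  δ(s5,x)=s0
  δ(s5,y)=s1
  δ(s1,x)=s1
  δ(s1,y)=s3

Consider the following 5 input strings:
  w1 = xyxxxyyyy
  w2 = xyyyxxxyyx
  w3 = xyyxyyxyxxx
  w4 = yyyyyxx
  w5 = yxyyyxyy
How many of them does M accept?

4

w1: s3 → s4 → s5 → s0 → s2 → s3 → s0 → s3 → s0 → s3  → end s3, accepted
w2: s3 → s4 → s5 → s1 → s3 → s4 → s5 → s0 → s3 → s0 → s2  → end s2, accepted
w3: s3 → s4 → s5 → s1 → s1 → s3 → s0 → s2 → s1 → s1 → s1 → s1  → end s1, rejected
w4: s3 → s0 → s3 → s0 → s3 → s0 → s2 → s3  → end s3, accepted
w5: s3 → s0 → s2 → s1 → s3 → s0 → s2 → s1 → s3  → end s3, accepted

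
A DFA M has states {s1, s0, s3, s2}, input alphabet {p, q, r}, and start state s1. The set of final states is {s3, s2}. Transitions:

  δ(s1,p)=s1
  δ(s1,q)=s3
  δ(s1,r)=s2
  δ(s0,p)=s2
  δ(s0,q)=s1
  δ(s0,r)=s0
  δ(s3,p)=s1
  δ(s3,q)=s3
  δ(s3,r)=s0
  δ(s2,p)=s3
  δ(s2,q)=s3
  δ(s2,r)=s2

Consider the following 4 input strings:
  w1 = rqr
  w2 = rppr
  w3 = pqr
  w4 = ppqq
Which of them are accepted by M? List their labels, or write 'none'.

w1:
  start at s1
  read 'r': s1 → s2
  read 'q': s2 → s3
  read 'r': s3 → s0
  end s0, rejected
w2:
  start at s1
  read 'r': s1 → s2
  read 'p': s2 → s3
  read 'p': s3 → s1
  read 'r': s1 → s2
  end s2, accepted
w3:
  start at s1
  read 'p': s1 → s1
  read 'q': s1 → s3
  read 'r': s3 → s0
  end s0, rejected
w4:
  start at s1
  read 'p': s1 → s1
  read 'p': s1 → s1
  read 'q': s1 → s3
  read 'q': s3 → s3
  end s3, accepted

w2, w4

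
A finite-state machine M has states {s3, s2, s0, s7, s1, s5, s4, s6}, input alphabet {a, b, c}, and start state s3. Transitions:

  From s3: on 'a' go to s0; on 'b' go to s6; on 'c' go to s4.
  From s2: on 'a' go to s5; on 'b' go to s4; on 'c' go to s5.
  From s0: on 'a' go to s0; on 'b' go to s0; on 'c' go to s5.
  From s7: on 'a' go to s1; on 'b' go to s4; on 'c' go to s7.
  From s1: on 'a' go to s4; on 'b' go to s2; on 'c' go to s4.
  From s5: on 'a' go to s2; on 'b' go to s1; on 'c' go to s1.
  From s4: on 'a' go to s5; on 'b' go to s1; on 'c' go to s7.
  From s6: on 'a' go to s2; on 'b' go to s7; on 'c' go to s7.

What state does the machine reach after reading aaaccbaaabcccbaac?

Trace: s3 -a-> s0 -a-> s0 -a-> s0 -c-> s5 -c-> s1 -b-> s2 -a-> s5 -a-> s2 -a-> s5 -b-> s1 -c-> s4 -c-> s7 -c-> s7 -b-> s4 -a-> s5 -a-> s2 -c-> s5

s5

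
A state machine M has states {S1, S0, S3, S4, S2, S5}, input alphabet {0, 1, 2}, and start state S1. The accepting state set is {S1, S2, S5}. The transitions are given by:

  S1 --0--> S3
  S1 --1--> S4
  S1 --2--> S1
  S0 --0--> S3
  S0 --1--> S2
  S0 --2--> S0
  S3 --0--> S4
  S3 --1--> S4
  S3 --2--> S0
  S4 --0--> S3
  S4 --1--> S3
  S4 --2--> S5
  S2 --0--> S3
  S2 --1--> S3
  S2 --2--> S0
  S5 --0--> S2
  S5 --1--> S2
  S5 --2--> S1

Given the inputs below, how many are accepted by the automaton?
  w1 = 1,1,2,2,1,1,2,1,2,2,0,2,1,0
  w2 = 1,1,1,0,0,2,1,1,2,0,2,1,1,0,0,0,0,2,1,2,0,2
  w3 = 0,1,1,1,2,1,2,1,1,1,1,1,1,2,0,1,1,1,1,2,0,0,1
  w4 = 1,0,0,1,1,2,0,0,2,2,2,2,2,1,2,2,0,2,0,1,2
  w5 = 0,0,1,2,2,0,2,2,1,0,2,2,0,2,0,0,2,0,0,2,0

1

w1:
  start at S1
  read '1': S1 → S4
  read '1': S4 → S3
  read '2': S3 → S0
  read '2': S0 → S0
  read '1': S0 → S2
  read '1': S2 → S3
  read '2': S3 → S0
  read '1': S0 → S2
  read '2': S2 → S0
  read '2': S0 → S0
  read '0': S0 → S3
  read '2': S3 → S0
  read '1': S0 → S2
  read '0': S2 → S3
  end S3, rejected
w2:
  start at S1
  read '1': S1 → S4
  read '1': S4 → S3
  read '1': S3 → S4
  read '0': S4 → S3
  read '0': S3 → S4
  read '2': S4 → S5
  read '1': S5 → S2
  read '1': S2 → S3
  read '2': S3 → S0
  read '0': S0 → S3
  read '2': S3 → S0
  read '1': S0 → S2
  read '1': S2 → S3
  read '0': S3 → S4
  read '0': S4 → S3
  read '0': S3 → S4
  read '0': S4 → S3
  read '2': S3 → S0
  read '1': S0 → S2
  read '2': S2 → S0
  read '0': S0 → S3
  read '2': S3 → S0
  end S0, rejected
w3:
  start at S1
  read '0': S1 → S3
  read '1': S3 → S4
  read '1': S4 → S3
  read '1': S3 → S4
  read '2': S4 → S5
  read '1': S5 → S2
  read '2': S2 → S0
  read '1': S0 → S2
  read '1': S2 → S3
  read '1': S3 → S4
  read '1': S4 → S3
  read '1': S3 → S4
  read '1': S4 → S3
  read '2': S3 → S0
  read '0': S0 → S3
  read '1': S3 → S4
  read '1': S4 → S3
  read '1': S3 → S4
  read '1': S4 → S3
  read '2': S3 → S0
  read '0': S0 → S3
  read '0': S3 → S4
  read '1': S4 → S3
  end S3, rejected
w4:
  start at S1
  read '1': S1 → S4
  read '0': S4 → S3
  read '0': S3 → S4
  read '1': S4 → S3
  read '1': S3 → S4
  read '2': S4 → S5
  read '0': S5 → S2
  read '0': S2 → S3
  read '2': S3 → S0
  read '2': S0 → S0
  read '2': S0 → S0
  read '2': S0 → S0
  read '2': S0 → S0
  read '1': S0 → S2
  read '2': S2 → S0
  read '2': S0 → S0
  read '0': S0 → S3
  read '2': S3 → S0
  read '0': S0 → S3
  read '1': S3 → S4
  read '2': S4 → S5
  end S5, accepted
w5:
  start at S1
  read '0': S1 → S3
  read '0': S3 → S4
  read '1': S4 → S3
  read '2': S3 → S0
  read '2': S0 → S0
  read '0': S0 → S3
  read '2': S3 → S0
  read '2': S0 → S0
  read '1': S0 → S2
  read '0': S2 → S3
  read '2': S3 → S0
  read '2': S0 → S0
  read '0': S0 → S3
  read '2': S3 → S0
  read '0': S0 → S3
  read '0': S3 → S4
  read '2': S4 → S5
  read '0': S5 → S2
  read '0': S2 → S3
  read '2': S3 → S0
  read '0': S0 → S3
  end S3, rejected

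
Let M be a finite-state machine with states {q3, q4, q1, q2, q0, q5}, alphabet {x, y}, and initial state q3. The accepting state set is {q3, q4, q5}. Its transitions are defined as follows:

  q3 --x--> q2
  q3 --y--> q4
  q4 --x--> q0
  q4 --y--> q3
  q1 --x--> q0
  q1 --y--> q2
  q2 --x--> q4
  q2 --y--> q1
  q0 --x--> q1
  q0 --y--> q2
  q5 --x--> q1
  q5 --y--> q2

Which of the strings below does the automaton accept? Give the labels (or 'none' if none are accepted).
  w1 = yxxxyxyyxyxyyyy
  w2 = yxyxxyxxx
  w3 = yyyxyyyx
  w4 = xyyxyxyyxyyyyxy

w1, w3

w1:
  start at q3
  read 'y': q3 → q4
  read 'x': q4 → q0
  read 'x': q0 → q1
  read 'x': q1 → q0
  read 'y': q0 → q2
  read 'x': q2 → q4
  read 'y': q4 → q3
  read 'y': q3 → q4
  read 'x': q4 → q0
  read 'y': q0 → q2
  read 'x': q2 → q4
  read 'y': q4 → q3
  read 'y': q3 → q4
  read 'y': q4 → q3
  read 'y': q3 → q4
  end q4, accepted
w2:
  start at q3
  read 'y': q3 → q4
  read 'x': q4 → q0
  read 'y': q0 → q2
  read 'x': q2 → q4
  read 'x': q4 → q0
  read 'y': q0 → q2
  read 'x': q2 → q4
  read 'x': q4 → q0
  read 'x': q0 → q1
  end q1, rejected
w3:
  start at q3
  read 'y': q3 → q4
  read 'y': q4 → q3
  read 'y': q3 → q4
  read 'x': q4 → q0
  read 'y': q0 → q2
  read 'y': q2 → q1
  read 'y': q1 → q2
  read 'x': q2 → q4
  end q4, accepted
w4:
  start at q3
  read 'x': q3 → q2
  read 'y': q2 → q1
  read 'y': q1 → q2
  read 'x': q2 → q4
  read 'y': q4 → q3
  read 'x': q3 → q2
  read 'y': q2 → q1
  read 'y': q1 → q2
  read 'x': q2 → q4
  read 'y': q4 → q3
  read 'y': q3 → q4
  read 'y': q4 → q3
  read 'y': q3 → q4
  read 'x': q4 → q0
  read 'y': q0 → q2
  end q2, rejected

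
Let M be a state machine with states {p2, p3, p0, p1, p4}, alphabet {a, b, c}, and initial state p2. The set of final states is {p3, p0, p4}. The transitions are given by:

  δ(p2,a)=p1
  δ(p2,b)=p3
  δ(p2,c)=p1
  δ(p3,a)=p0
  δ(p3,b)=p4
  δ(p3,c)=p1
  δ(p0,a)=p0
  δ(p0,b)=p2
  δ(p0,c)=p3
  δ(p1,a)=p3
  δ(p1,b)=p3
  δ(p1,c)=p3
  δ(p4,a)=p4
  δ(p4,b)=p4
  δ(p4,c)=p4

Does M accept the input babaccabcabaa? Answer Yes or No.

Yes

p2 → p3 → p0 → p2 → p1 → p3 → p1 → p3 → p4 → p4 → p4 → p4 → p4 → p4
End state p4 is accepting.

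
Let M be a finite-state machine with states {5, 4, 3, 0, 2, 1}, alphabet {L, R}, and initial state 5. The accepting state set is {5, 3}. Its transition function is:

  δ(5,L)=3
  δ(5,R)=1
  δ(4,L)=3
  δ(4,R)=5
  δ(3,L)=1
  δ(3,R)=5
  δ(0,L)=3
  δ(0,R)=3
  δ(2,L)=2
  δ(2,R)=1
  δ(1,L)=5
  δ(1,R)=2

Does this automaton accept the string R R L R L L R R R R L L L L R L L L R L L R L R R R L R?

5 → 1 → 2 → 2 → 1 → 5 → 3 → 5 → 1 → 2 → 1 → 5 → 3 → 1 → 5 → 1 → 5 → 3 → 1 → 2 → 2 → 2 → 1 → 5 → 1 → 2 → 1 → 5 → 1
End state 1 is not accepting.

No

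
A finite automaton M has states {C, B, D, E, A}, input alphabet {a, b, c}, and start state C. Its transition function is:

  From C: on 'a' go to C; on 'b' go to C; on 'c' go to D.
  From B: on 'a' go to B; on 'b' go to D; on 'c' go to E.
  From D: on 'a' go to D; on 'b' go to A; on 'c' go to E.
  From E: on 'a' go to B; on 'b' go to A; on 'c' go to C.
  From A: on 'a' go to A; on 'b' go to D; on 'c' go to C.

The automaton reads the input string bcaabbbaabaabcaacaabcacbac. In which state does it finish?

C → C → D → D → D → A → D → A → A → A → D → D → D → A → C → C → C → D → D → D → A → C → C → D → A → A → C

C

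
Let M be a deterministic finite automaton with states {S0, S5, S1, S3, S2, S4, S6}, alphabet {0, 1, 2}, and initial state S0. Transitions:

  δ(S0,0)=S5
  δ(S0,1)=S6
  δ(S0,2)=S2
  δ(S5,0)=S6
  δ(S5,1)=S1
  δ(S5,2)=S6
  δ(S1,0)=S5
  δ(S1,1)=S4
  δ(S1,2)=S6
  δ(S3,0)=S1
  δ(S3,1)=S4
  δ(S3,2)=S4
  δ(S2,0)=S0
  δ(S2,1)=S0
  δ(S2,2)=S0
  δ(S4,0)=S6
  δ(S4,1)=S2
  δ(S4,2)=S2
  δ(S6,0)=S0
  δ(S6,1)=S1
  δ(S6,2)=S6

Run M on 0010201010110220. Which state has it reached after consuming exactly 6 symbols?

S0 → S5 → S6 → S1 → S5 → S6 → S0
After 6 symbols: S0.

S0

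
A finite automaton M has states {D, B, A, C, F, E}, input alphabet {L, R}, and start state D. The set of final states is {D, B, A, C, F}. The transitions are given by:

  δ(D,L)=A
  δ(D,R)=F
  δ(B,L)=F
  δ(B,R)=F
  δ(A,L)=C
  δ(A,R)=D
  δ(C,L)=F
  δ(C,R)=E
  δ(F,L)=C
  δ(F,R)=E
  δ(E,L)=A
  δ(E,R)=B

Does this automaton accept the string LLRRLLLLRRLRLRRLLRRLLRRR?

Yes

Trace: D -L-> A -L-> C -R-> E -R-> B -L-> F -L-> C -L-> F -L-> C -R-> E -R-> B -L-> F -R-> E -L-> A -R-> D -R-> F -L-> C -L-> F -R-> E -R-> B -L-> F -L-> C -R-> E -R-> B -R-> F
End state F is accepting.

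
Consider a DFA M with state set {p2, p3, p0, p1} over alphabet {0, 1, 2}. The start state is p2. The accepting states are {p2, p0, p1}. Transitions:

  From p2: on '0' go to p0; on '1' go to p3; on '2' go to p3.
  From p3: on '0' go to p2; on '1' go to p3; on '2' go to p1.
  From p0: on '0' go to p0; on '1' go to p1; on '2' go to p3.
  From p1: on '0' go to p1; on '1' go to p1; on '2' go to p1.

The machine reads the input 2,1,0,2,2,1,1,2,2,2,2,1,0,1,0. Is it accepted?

Trace: p2 -2-> p3 -1-> p3 -0-> p2 -2-> p3 -2-> p1 -1-> p1 -1-> p1 -2-> p1 -2-> p1 -2-> p1 -2-> p1 -1-> p1 -0-> p1 -1-> p1 -0-> p1
End state p1 is accepting.

Yes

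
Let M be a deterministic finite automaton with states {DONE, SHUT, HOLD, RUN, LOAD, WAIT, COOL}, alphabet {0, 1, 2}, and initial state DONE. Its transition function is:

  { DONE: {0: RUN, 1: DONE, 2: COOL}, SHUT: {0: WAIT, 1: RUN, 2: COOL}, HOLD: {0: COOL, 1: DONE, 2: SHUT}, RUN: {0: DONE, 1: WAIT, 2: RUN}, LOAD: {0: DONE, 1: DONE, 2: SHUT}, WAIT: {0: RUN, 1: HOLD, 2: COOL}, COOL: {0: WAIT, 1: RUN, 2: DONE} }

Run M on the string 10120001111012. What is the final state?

COOL

Trace: DONE -1-> DONE -0-> RUN -1-> WAIT -2-> COOL -0-> WAIT -0-> RUN -0-> DONE -1-> DONE -1-> DONE -1-> DONE -1-> DONE -0-> RUN -1-> WAIT -2-> COOL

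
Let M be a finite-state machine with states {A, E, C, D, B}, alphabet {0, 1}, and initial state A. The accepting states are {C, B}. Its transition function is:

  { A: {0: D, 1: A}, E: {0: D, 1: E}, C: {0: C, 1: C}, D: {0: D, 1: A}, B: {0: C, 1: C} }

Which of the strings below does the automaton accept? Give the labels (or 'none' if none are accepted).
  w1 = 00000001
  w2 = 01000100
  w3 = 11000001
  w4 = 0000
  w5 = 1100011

none

w1: Trace: A -0-> D -0-> D -0-> D -0-> D -0-> D -0-> D -0-> D -1-> A  → end A, rejected
w2: Trace: A -0-> D -1-> A -0-> D -0-> D -0-> D -1-> A -0-> D -0-> D  → end D, rejected
w3: Trace: A -1-> A -1-> A -0-> D -0-> D -0-> D -0-> D -0-> D -1-> A  → end A, rejected
w4: Trace: A -0-> D -0-> D -0-> D -0-> D  → end D, rejected
w5: Trace: A -1-> A -1-> A -0-> D -0-> D -0-> D -1-> A -1-> A  → end A, rejected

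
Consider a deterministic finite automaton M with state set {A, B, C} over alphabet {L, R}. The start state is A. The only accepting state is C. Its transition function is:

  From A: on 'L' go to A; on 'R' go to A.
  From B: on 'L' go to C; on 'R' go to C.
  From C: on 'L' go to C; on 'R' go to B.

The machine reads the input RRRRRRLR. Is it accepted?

No

Trace: A -R-> A -R-> A -R-> A -R-> A -R-> A -R-> A -L-> A -R-> A
End state A is not accepting.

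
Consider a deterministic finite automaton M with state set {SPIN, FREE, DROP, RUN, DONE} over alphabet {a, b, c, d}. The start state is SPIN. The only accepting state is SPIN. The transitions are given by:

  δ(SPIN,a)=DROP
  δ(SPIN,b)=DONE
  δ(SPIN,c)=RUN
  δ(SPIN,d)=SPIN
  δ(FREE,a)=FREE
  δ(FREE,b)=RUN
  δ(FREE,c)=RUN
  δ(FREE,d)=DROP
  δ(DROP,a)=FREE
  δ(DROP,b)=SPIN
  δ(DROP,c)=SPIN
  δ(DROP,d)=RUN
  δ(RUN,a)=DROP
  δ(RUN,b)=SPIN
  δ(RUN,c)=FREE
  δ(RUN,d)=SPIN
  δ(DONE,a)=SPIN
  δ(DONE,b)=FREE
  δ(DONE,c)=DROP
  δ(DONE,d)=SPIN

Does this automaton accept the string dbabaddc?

No

SPIN → SPIN → DONE → SPIN → DONE → SPIN → SPIN → SPIN → RUN
End state RUN is not accepting.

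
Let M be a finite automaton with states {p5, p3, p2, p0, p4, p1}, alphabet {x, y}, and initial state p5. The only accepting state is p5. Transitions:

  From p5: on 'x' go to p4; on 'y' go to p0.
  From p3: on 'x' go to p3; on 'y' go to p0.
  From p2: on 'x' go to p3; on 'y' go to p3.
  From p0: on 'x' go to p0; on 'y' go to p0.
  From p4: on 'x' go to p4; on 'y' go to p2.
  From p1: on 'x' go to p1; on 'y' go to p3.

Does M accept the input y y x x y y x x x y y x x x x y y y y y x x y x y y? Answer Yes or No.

No

start at p5
read 'y': p5 → p0
read 'y': p0 → p0
read 'x': p0 → p0
read 'x': p0 → p0
read 'y': p0 → p0
read 'y': p0 → p0
read 'x': p0 → p0
read 'x': p0 → p0
read 'x': p0 → p0
read 'y': p0 → p0
read 'y': p0 → p0
read 'x': p0 → p0
read 'x': p0 → p0
read 'x': p0 → p0
read 'x': p0 → p0
read 'y': p0 → p0
read 'y': p0 → p0
read 'y': p0 → p0
read 'y': p0 → p0
read 'y': p0 → p0
read 'x': p0 → p0
read 'x': p0 → p0
read 'y': p0 → p0
read 'x': p0 → p0
read 'y': p0 → p0
read 'y': p0 → p0
End state p0 is not accepting.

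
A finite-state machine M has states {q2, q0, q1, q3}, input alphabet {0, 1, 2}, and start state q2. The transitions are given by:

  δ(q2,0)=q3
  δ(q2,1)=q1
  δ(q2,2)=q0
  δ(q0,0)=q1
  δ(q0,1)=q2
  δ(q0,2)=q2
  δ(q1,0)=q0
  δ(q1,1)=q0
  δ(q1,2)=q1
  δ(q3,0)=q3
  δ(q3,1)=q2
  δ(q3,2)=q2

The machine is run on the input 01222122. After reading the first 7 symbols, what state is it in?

q0

Trace: q2 -0-> q3 -1-> q2 -2-> q0 -2-> q2 -2-> q0 -1-> q2 -2-> q0
After 7 symbols: q0.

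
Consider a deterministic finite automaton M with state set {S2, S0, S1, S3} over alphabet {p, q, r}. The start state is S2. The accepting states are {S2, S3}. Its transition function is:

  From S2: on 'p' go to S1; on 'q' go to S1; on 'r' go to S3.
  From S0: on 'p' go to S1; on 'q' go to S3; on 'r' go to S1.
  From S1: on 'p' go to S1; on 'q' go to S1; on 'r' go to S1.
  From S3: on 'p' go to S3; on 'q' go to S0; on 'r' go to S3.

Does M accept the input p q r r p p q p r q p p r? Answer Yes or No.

No

S2 → S1 → S1 → S1 → S1 → S1 → S1 → S1 → S1 → S1 → S1 → S1 → S1 → S1
End state S1 is not accepting.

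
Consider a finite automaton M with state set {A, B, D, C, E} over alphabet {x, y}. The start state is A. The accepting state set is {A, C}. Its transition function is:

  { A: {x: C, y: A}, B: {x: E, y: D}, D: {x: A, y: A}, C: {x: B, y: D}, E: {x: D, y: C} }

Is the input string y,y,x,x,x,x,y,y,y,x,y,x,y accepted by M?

A → A → A → C → B → E → D → A → A → A → C → D → A → A
End state A is accepting.

Yes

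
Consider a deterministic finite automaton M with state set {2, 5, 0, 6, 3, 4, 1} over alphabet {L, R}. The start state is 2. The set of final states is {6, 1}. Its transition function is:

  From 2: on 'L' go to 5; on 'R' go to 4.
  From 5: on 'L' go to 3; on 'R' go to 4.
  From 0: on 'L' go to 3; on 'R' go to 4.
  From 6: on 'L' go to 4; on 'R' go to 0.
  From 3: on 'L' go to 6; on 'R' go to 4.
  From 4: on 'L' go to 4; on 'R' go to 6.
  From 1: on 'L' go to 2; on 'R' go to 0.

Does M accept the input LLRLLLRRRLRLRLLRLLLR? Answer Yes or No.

Yes

Trace: 2 -L-> 5 -L-> 3 -R-> 4 -L-> 4 -L-> 4 -L-> 4 -R-> 6 -R-> 0 -R-> 4 -L-> 4 -R-> 6 -L-> 4 -R-> 6 -L-> 4 -L-> 4 -R-> 6 -L-> 4 -L-> 4 -L-> 4 -R-> 6
End state 6 is accepting.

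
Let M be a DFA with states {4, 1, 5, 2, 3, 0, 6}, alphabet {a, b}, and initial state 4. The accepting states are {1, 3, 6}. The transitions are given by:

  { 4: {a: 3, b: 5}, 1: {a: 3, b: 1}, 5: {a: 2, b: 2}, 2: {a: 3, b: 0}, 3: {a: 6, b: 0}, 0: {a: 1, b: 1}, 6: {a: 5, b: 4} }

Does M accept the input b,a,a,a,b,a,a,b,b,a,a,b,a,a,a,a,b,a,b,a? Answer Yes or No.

Yes

Trace: 4 -b-> 5 -a-> 2 -a-> 3 -a-> 6 -b-> 4 -a-> 3 -a-> 6 -b-> 4 -b-> 5 -a-> 2 -a-> 3 -b-> 0 -a-> 1 -a-> 3 -a-> 6 -a-> 5 -b-> 2 -a-> 3 -b-> 0 -a-> 1
End state 1 is accepting.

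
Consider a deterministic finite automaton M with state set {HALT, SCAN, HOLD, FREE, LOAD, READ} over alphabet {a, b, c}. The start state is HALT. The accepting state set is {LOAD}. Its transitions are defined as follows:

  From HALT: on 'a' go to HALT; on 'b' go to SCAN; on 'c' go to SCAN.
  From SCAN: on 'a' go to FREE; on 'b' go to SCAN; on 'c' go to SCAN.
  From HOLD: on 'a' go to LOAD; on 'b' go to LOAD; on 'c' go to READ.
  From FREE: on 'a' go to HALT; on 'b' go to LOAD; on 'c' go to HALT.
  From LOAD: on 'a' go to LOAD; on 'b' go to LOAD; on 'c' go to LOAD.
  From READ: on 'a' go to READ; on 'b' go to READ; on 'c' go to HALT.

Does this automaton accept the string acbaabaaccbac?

No

start at HALT
read 'a': HALT → HALT
read 'c': HALT → SCAN
read 'b': SCAN → SCAN
read 'a': SCAN → FREE
read 'a': FREE → HALT
read 'b': HALT → SCAN
read 'a': SCAN → FREE
read 'a': FREE → HALT
read 'c': HALT → SCAN
read 'c': SCAN → SCAN
read 'b': SCAN → SCAN
read 'a': SCAN → FREE
read 'c': FREE → HALT
End state HALT is not accepting.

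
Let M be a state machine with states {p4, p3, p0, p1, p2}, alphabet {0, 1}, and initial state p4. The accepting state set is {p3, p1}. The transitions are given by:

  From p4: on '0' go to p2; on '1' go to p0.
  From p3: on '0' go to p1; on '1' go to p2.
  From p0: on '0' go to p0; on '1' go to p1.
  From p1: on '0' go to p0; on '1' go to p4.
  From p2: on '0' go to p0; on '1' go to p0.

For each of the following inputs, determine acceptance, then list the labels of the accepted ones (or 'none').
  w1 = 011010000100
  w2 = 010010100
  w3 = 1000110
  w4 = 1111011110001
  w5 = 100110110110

w1: p4 → p2 → p0 → p1 → p0 → p1 → p0 → p0 → p0 → p0 → p1 → p0 → p0  → end p0, rejected
w2: p4 → p2 → p0 → p0 → p0 → p1 → p0 → p1 → p0 → p0  → end p0, rejected
w3: p4 → p0 → p0 → p0 → p0 → p1 → p4 → p2  → end p2, rejected
w4: p4 → p0 → p1 → p4 → p0 → p0 → p1 → p4 → p0 → p1 → p0 → p0 → p0 → p1  → end p1, accepted
w5: p4 → p0 → p0 → p0 → p1 → p4 → p2 → p0 → p1 → p0 → p1 → p4 → p2  → end p2, rejected

w4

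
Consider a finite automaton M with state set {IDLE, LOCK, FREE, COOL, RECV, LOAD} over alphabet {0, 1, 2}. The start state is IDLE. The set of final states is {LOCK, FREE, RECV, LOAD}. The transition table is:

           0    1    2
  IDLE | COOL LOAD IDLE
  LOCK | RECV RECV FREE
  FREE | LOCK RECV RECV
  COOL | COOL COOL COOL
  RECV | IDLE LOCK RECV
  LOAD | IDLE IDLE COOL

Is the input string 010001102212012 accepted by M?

start at IDLE
read '0': IDLE → COOL
read '1': COOL → COOL
read '0': COOL → COOL
read '0': COOL → COOL
read '0': COOL → COOL
read '1': COOL → COOL
read '1': COOL → COOL
read '0': COOL → COOL
read '2': COOL → COOL
read '2': COOL → COOL
read '1': COOL → COOL
read '2': COOL → COOL
read '0': COOL → COOL
read '1': COOL → COOL
read '2': COOL → COOL
End state COOL is not accepting.

No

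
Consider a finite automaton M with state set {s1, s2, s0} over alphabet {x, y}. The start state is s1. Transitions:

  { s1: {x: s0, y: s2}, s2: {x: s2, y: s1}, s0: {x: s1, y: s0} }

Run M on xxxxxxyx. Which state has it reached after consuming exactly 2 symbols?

s1

Trace: s1 -x-> s0 -x-> s1
After 2 symbols: s1.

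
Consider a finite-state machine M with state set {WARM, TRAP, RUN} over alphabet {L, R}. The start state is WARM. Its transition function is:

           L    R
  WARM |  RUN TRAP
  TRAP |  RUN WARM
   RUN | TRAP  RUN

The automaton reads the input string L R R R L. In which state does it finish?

start at WARM
read 'L': WARM → RUN
read 'R': RUN → RUN
read 'R': RUN → RUN
read 'R': RUN → RUN
read 'L': RUN → TRAP

TRAP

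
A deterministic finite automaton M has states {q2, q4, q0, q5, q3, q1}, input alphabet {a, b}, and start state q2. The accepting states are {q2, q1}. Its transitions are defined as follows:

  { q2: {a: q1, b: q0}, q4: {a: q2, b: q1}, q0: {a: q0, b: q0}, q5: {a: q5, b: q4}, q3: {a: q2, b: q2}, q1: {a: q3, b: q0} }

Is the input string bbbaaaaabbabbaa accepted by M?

No

start at q2
read 'b': q2 → q0
read 'b': q0 → q0
read 'b': q0 → q0
read 'a': q0 → q0
read 'a': q0 → q0
read 'a': q0 → q0
read 'a': q0 → q0
read 'a': q0 → q0
read 'b': q0 → q0
read 'b': q0 → q0
read 'a': q0 → q0
read 'b': q0 → q0
read 'b': q0 → q0
read 'a': q0 → q0
read 'a': q0 → q0
End state q0 is not accepting.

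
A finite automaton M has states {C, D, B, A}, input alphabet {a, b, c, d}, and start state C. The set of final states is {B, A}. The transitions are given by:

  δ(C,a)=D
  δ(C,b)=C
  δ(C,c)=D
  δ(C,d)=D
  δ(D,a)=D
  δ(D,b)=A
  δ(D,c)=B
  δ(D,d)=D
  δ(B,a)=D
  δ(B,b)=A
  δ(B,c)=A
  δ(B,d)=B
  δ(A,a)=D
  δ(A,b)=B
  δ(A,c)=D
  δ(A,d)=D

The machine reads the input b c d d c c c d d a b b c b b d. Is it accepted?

No

C → C → D → D → D → B → A → D → D → D → D → A → B → A → B → A → D
End state D is not accepting.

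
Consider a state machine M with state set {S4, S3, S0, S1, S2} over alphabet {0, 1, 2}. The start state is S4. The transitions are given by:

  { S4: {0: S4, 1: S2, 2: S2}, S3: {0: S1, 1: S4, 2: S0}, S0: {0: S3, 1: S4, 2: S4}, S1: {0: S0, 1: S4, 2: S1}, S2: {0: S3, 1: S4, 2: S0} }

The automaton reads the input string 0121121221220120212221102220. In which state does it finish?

Trace: S4 -0-> S4 -1-> S2 -2-> S0 -1-> S4 -1-> S2 -2-> S0 -1-> S4 -2-> S2 -2-> S0 -1-> S4 -2-> S2 -2-> S0 -0-> S3 -1-> S4 -2-> S2 -0-> S3 -2-> S0 -1-> S4 -2-> S2 -2-> S0 -2-> S4 -1-> S2 -1-> S4 -0-> S4 -2-> S2 -2-> S0 -2-> S4 -0-> S4

S4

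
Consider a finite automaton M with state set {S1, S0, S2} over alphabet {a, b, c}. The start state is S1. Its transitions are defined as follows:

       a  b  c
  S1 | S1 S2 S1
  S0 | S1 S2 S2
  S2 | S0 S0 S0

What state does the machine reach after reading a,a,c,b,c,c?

S2

Trace: S1 -a-> S1 -a-> S1 -c-> S1 -b-> S2 -c-> S0 -c-> S2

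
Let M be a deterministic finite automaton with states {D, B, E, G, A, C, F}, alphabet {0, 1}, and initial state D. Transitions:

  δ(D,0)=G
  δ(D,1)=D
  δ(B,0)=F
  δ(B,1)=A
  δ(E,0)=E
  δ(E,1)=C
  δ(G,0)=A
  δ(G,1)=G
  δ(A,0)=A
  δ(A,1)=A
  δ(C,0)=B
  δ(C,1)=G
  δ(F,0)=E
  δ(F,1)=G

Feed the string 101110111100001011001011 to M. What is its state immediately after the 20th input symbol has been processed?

start at D
read '1': D → D
read '0': D → G
read '1': G → G
read '1': G → G
read '1': G → G
read '0': G → A
read '1': A → A
read '1': A → A
read '1': A → A
read '1': A → A
read '0': A → A
read '0': A → A
read '0': A → A
read '0': A → A
read '1': A → A
read '0': A → A
read '1': A → A
read '1': A → A
read '0': A → A
read '0': A → A
After 20 symbols: A.

A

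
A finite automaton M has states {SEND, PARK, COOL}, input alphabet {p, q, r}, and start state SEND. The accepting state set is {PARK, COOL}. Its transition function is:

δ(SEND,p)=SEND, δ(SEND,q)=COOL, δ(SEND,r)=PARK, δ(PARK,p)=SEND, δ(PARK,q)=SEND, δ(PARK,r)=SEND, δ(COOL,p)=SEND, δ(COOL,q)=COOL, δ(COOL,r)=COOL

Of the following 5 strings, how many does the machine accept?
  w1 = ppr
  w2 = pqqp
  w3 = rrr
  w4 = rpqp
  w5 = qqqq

3

w1: Trace: SEND -p-> SEND -p-> SEND -r-> PARK  → end PARK, accepted
w2: Trace: SEND -p-> SEND -q-> COOL -q-> COOL -p-> SEND  → end SEND, rejected
w3: Trace: SEND -r-> PARK -r-> SEND -r-> PARK  → end PARK, accepted
w4: Trace: SEND -r-> PARK -p-> SEND -q-> COOL -p-> SEND  → end SEND, rejected
w5: Trace: SEND -q-> COOL -q-> COOL -q-> COOL -q-> COOL  → end COOL, accepted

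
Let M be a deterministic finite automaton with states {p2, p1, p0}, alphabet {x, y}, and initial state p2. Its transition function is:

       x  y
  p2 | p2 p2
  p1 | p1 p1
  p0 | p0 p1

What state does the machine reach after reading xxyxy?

p2 → p2 → p2 → p2 → p2 → p2

p2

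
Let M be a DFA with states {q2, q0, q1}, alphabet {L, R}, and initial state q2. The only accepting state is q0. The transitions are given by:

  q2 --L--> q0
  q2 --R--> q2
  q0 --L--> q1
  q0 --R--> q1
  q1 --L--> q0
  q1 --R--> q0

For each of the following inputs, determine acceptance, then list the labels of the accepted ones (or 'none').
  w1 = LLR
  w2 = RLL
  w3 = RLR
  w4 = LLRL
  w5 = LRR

w1, w5

w1:
  start at q2
  read 'L': q2 → q0
  read 'L': q0 → q1
  read 'R': q1 → q0
  end q0, accepted
w2:
  start at q2
  read 'R': q2 → q2
  read 'L': q2 → q0
  read 'L': q0 → q1
  end q1, rejected
w3:
  start at q2
  read 'R': q2 → q2
  read 'L': q2 → q0
  read 'R': q0 → q1
  end q1, rejected
w4:
  start at q2
  read 'L': q2 → q0
  read 'L': q0 → q1
  read 'R': q1 → q0
  read 'L': q0 → q1
  end q1, rejected
w5:
  start at q2
  read 'L': q2 → q0
  read 'R': q0 → q1
  read 'R': q1 → q0
  end q0, accepted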